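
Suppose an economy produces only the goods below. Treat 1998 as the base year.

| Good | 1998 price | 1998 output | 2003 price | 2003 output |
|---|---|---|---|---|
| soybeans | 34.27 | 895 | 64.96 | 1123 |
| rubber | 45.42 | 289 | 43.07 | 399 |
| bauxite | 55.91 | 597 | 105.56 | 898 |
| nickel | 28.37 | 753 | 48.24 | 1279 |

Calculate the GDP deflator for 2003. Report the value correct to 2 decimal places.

Nominal GDP 2003 = 64.96·1123 + 43.07·399 + 105.56·898 + 48.24·1279 = 246626.85.
Real GDP 2003 (at 1998 prices) = 34.27·1123 + 45.42·399 + 55.91·898 + 28.37·1279 = 143100.20.
Deflator = Nominal/Real × 100 = 246626.85/143100.20 × 100 = 172.346.

172.35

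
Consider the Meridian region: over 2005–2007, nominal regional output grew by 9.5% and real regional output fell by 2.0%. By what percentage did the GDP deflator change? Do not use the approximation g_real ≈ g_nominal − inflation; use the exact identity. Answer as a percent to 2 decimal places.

11.73%

(1 + g_nom) = (1 + g_real)(1 + π), so π = 1.0950 / 0.9800 − 1 = 0.11735.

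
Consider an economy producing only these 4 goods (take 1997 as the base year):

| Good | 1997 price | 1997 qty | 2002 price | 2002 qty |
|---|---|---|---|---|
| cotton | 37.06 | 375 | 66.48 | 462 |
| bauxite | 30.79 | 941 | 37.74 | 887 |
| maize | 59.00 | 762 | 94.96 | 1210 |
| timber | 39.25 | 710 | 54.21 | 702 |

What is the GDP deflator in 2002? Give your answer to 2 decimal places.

151.45

Nominal GDP 2002 = 66.48·462 + 37.74·887 + 94.96·1210 + 54.21·702 = 217146.16.
Real GDP 2002 (at 1997 prices) = 37.06·462 + 30.79·887 + 59.00·1210 + 39.25·702 = 143375.95.
Deflator = Nominal/Real × 100 = 217146.16/143375.95 × 100 = 151.452.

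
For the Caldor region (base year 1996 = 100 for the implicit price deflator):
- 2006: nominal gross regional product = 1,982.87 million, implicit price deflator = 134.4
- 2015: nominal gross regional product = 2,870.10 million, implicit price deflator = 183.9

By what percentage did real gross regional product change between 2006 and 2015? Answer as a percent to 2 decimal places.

Deflate each year: 2006 → 1982.87/1.344 = 1475.35; 2015 → 2870.10/1.839 = 1560.69.
So real gross regional product changed by 1560.69/1475.35 − 1 = 0.0578, i.e. 5.78%.

5.78%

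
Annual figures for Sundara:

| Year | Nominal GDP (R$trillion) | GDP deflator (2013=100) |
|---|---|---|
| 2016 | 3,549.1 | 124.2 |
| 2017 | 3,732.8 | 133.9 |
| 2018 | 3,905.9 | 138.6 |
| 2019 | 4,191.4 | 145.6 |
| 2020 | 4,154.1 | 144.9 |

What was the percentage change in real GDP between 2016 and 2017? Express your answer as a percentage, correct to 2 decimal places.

Real GDP 2016 = 3549.1/1.242 = 2857.57.
Real GDP 2017 = 3732.8/1.339 = 2787.75.
Change = 2787.75/2857.57 − 1 = -0.0244.

-2.44%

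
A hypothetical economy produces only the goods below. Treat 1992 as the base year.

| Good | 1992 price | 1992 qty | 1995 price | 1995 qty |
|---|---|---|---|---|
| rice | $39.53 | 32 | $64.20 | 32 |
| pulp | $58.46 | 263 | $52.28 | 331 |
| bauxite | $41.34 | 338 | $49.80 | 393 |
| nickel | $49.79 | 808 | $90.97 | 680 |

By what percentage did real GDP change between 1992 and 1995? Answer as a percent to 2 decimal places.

-0.18%

Real GDP 1992 = Nominal GDP 1992 = 39.53·32 + 58.46·263 + 41.34·338 + 49.79·808 = 70843.18.
Real GDP 1995 (at 1992 prices) = 39.53·32 + 58.46·331 + 41.34·393 + 49.79·680 = 70719.04.
Real growth = 70719.04/70843.18 − 1 = -0.0018.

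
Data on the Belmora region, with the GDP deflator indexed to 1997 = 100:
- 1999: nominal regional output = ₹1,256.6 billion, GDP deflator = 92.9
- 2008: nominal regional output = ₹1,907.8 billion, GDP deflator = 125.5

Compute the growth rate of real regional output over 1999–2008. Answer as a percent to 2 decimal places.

Real regional output 1999 = 1256.6 / 0.929 = 1352.64.
Real regional output 2008 = 1907.8 / 1.255 = 1520.16.
Real growth = 1520.16 / 1352.64 − 1 = 0.1238.

12.38%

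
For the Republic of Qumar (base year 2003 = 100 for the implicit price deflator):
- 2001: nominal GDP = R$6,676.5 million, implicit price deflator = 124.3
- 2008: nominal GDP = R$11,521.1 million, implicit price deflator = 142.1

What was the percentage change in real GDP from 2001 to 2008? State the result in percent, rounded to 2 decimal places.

50.95%

Real GDP 2001 = 6676.5 / 1.243 = 5371.28.
Real GDP 2008 = 11521.1 / 1.421 = 8107.74.
Real growth = 8107.74 / 5371.28 − 1 = 0.5095.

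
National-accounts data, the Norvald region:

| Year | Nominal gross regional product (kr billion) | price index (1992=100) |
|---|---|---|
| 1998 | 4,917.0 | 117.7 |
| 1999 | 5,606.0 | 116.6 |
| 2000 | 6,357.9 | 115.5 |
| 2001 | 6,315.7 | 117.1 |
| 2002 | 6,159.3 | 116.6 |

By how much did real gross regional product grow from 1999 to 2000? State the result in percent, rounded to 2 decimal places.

14.49%

Real gross regional product 1999 = 5606.0/1.166 = 4807.89.
Real gross regional product 2000 = 6357.9/1.155 = 5504.68.
Change = 5504.68/4807.89 − 1 = 0.1449.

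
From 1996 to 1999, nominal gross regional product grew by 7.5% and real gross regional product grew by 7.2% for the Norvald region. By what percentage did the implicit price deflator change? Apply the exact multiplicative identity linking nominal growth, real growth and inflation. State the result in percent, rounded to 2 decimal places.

(1 + g_nom) = (1 + g_real)(1 + π), so π = 1.0750 / 1.0720 − 1 = 0.00280.

0.28%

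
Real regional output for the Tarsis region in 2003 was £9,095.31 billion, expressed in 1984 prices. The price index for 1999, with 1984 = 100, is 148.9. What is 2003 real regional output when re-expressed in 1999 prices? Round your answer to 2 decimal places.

£13,542.92 billion

Real regional output in 1999 prices = Real regional output in 1984 prices × (P_1999/P_1984) = 9095.31 × 1.489 = 13542.92.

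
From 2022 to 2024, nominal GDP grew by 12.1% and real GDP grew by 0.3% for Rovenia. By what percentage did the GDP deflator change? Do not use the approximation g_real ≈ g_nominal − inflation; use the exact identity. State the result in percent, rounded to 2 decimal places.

(1 + g_nom) = (1 + g_real)(1 + π), so π = 1.1210 / 1.0030 − 1 = 0.11765.

11.76%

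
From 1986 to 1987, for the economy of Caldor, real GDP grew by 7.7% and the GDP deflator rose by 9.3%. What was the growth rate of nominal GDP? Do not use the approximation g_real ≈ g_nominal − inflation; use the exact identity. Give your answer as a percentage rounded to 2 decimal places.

17.72%

(1 + g_nom) = (1 + g_real)(1 + π) = 1.0770 × 1.0930 = 1.17716.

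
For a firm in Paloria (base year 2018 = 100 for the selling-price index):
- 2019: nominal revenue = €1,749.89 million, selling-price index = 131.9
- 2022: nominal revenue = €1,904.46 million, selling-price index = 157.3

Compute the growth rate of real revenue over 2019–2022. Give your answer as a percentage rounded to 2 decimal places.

Deflate each year: 2019 → 1749.89/1.319 = 1326.68; 2022 → 1904.46/1.573 = 1210.72.
So real revenue changed by 1210.72/1326.68 − 1 = -0.0874, i.e. -8.74%.

-8.74%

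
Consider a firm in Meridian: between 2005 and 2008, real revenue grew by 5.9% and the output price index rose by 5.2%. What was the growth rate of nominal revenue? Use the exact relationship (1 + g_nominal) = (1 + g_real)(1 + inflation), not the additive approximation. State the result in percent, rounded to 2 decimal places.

(1 + g_nom) = (1 + g_real)(1 + π) = 1.0590 × 1.0520 = 1.11407.

11.41%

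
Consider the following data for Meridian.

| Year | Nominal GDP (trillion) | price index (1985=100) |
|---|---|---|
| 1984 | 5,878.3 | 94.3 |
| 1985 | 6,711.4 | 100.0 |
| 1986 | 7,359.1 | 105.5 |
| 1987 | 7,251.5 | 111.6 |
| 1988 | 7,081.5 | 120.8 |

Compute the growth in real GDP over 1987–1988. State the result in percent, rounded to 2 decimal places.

Real GDP 1987 = 7251.5/1.116 = 6497.76.
Real GDP 1988 = 7081.5/1.208 = 5862.17.
Change = 5862.17/6497.76 − 1 = -0.0978.

-9.78%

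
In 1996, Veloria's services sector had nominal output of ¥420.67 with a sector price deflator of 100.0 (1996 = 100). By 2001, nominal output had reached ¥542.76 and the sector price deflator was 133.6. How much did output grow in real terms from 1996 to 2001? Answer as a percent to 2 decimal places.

Real output 1996 = 420.67 / 1.000 = 420.67.
Real output 2001 = 542.76 / 1.336 = 406.26.
Real growth = 406.26 / 420.67 − 1 = -0.0343.

-3.43%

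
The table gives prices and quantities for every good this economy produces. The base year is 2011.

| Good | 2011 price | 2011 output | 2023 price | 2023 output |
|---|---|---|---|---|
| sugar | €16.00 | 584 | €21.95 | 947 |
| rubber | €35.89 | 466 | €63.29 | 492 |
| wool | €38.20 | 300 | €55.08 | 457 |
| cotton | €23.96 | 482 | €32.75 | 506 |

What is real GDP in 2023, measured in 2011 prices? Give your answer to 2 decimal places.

Real GDP 2023 = Σ (p_2011 × q_2023) = 16.00·947 + 35.89·492 + 38.20·457 + 23.96·506 = 62391.04.

€62391.04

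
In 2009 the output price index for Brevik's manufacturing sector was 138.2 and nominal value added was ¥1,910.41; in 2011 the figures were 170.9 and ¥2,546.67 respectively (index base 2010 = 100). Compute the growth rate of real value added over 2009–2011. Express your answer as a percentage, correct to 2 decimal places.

Deflate each year: 2009 → 1910.41/1.382 = 1382.35; 2011 → 2546.67/1.709 = 1490.15.
So real value added changed by 1490.15/1382.35 − 1 = 0.0780, i.e. 7.80%.

7.80%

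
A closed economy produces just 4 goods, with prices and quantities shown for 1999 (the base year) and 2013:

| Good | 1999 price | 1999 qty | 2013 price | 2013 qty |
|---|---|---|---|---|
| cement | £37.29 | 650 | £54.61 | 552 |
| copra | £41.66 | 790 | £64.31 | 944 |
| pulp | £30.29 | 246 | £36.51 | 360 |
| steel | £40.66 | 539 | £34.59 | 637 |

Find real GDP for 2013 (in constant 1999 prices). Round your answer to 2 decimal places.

£96715.94

Real GDP 2013 = Σ (p_1999 × q_2013) = 37.29·552 + 41.66·944 + 30.29·360 + 40.66·637 = 96715.94.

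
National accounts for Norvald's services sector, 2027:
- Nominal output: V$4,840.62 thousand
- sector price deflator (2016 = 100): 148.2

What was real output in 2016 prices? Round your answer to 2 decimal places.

Real output = Nominal / (sector price deflator/100) = 4840.62 / 1.482 = 3266.28.

V$3,266.28 thousand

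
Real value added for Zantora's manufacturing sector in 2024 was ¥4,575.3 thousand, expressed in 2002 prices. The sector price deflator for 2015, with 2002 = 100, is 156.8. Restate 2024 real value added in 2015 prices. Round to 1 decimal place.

Real value added in 2015 prices = Real value added in 2002 prices × (P_2015/P_2002) = 4575.3 × 1.568 = 7174.07.

¥7,174.1 thousand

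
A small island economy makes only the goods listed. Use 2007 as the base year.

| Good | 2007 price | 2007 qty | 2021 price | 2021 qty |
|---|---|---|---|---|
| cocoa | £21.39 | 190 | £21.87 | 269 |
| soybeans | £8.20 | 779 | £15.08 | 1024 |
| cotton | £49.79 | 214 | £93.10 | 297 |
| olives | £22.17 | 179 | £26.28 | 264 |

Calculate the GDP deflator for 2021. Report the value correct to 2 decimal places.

Nominal GDP 2021 = 21.87·269 + 15.08·1024 + 93.10·297 + 26.28·264 = 55913.57.
Real GDP 2021 (at 2007 prices) = 21.39·269 + 8.20·1024 + 49.79·297 + 22.17·264 = 34791.22.
Deflator = Nominal/Real × 100 = 55913.57/34791.22 × 100 = 160.712.

160.71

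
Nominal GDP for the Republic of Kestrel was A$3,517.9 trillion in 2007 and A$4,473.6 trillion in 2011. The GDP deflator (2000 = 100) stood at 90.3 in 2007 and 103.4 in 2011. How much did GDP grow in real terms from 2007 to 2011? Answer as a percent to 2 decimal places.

11.06%

Real GDP 2007 = 3517.9 / 0.903 = 3895.79.
Real GDP 2011 = 4473.6 / 1.034 = 4326.50.
Real growth = 4326.50 / 3895.79 − 1 = 0.1106.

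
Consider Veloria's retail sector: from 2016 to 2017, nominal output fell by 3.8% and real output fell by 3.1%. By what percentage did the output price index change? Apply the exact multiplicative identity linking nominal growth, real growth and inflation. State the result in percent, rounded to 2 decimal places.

(1 + g_nom) = (1 + g_real)(1 + π), so π = 0.9620 / 0.9690 − 1 = -0.00722.

-0.72%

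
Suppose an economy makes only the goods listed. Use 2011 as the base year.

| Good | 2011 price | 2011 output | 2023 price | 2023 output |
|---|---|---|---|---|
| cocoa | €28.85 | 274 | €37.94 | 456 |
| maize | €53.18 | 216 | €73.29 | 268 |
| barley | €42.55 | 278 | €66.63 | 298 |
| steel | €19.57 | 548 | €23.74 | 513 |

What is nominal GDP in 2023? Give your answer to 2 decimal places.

€68976.72

Nominal GDP 2023 = Σ (p_2023 × q_2023) = 37.94·456 + 73.29·268 + 66.63·298 + 23.74·513 = 68976.72.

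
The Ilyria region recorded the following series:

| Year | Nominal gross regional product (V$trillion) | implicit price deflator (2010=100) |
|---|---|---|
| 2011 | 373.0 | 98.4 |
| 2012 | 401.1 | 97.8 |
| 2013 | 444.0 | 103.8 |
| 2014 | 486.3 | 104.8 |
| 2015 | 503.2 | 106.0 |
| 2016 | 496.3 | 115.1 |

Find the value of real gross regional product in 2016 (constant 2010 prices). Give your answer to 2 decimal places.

Real gross regional product 2016 = 496.3 / 1.151 = 431.19.

V$431.19 trillion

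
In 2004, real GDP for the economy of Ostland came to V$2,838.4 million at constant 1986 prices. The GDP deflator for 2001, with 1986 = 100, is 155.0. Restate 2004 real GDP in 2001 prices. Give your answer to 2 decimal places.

Real GDP in 2001 prices = Real GDP in 1986 prices × (P_2001/P_1986) = 2838.4 × 1.550 = 4399.52.

V$4,399.52 million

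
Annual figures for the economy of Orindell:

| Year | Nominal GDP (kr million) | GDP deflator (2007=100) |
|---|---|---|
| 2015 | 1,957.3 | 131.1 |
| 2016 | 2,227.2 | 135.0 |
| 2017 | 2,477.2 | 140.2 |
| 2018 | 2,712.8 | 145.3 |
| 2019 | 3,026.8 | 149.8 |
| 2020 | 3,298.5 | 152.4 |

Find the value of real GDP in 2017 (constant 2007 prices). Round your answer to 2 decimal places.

kr 1,766.90 million

Real GDP 2017 = 2477.2 / 1.402 = 1766.90.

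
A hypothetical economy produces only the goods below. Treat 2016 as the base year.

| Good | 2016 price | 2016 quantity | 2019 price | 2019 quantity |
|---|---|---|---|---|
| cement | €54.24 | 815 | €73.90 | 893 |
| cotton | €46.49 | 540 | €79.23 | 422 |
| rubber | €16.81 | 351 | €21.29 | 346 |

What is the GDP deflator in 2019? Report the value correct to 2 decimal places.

144.57

Nominal GDP 2019 = 73.90·893 + 79.23·422 + 21.29·346 = 106794.10.
Real GDP 2019 (at 2016 prices) = 54.24·893 + 46.49·422 + 16.81·346 = 73871.36.
Deflator = Nominal/Real × 100 = 106794.10/73871.36 × 100 = 144.568.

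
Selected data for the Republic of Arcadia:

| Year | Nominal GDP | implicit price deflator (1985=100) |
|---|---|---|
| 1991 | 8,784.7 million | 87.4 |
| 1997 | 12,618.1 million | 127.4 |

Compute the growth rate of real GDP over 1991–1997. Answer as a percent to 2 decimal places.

Deflate each year: 1991 → 8784.7/0.874 = 10051.14; 1997 → 12618.1/1.274 = 9904.32.
So real GDP changed by 9904.32/10051.14 − 1 = -0.0146, i.e. -1.46%.

-1.46%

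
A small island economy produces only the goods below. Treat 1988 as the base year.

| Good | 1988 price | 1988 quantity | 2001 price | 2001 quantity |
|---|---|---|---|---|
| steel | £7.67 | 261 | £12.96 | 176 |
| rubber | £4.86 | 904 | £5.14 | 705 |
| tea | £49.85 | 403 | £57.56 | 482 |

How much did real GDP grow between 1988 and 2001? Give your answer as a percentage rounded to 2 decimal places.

8.76%

Real GDP 1988 = Nominal GDP 1988 = 7.67·261 + 4.86·904 + 49.85·403 = 26484.86.
Real GDP 2001 (at 1988 prices) = 7.67·176 + 4.86·705 + 49.85·482 = 28803.92.
Real growth = 28803.92/26484.86 − 1 = 0.0876.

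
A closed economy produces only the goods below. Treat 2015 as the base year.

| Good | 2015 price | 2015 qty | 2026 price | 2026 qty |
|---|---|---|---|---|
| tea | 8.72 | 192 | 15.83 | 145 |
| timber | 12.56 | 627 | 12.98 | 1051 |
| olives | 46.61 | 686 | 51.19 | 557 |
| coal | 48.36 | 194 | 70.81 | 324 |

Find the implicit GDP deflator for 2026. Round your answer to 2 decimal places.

120.14

Nominal GDP 2026 = 15.83·145 + 12.98·1051 + 51.19·557 + 70.81·324 = 67392.60.
Real GDP 2026 (at 2015 prices) = 8.72·145 + 12.56·1051 + 46.61·557 + 48.36·324 = 56095.37.
Deflator = Nominal/Real × 100 = 67392.60/56095.37 × 100 = 120.139.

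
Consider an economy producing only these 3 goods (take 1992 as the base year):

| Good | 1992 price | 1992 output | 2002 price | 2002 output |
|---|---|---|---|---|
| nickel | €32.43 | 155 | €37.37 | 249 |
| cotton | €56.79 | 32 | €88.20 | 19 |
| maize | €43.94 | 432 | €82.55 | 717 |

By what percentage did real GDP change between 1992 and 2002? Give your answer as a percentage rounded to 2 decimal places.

Real GDP 1992 = Nominal GDP 1992 = 32.43·155 + 56.79·32 + 43.94·432 = 25826.01.
Real GDP 2002 (at 1992 prices) = 32.43·249 + 56.79·19 + 43.94·717 = 40659.06.
Real growth = 40659.06/25826.01 − 1 = 0.5743.

57.43%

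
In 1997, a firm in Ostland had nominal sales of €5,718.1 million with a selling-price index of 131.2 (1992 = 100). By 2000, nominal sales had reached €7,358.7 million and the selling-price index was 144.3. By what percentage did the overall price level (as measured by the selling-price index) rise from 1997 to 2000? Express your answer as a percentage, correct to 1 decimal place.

Price-level change = 144.3 / 131.2 − 1 = 0.0998.

10.0%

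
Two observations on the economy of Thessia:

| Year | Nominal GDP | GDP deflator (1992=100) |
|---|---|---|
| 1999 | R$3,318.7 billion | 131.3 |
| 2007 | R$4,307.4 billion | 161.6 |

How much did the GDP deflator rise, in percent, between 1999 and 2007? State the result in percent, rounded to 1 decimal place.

Price-level change = 161.6 / 131.3 − 1 = 0.2308.

23.1%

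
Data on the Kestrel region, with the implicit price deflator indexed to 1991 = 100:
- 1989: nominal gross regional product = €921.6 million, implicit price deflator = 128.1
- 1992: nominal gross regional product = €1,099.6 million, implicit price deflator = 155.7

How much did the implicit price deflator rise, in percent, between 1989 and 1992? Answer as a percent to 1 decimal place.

21.5%

Price-level change = 155.7 / 128.1 − 1 = 0.2155.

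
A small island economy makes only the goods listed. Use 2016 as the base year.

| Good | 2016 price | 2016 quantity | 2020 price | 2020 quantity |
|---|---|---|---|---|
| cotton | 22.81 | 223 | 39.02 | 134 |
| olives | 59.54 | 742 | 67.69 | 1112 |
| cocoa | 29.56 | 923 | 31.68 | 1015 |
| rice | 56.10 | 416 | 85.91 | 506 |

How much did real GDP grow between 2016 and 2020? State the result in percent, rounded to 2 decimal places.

27.80%

Real GDP 2016 = Nominal GDP 2016 = 22.81·223 + 59.54·742 + 29.56·923 + 56.10·416 = 99886.79.
Real GDP 2020 (at 2016 prices) = 22.81·134 + 59.54·1112 + 29.56·1015 + 56.10·506 = 127655.02.
Real growth = 127655.02/99886.79 − 1 = 0.2780.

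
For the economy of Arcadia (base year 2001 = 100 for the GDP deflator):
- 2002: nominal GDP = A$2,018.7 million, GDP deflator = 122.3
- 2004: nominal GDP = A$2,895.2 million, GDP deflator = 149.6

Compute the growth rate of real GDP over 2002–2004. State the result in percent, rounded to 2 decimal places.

17.25%

Real GDP 2002 = 2018.7 / 1.223 = 1650.61.
Real GDP 2004 = 2895.2 / 1.496 = 1935.29.
Real growth = 1935.29 / 1650.61 − 1 = 0.1725.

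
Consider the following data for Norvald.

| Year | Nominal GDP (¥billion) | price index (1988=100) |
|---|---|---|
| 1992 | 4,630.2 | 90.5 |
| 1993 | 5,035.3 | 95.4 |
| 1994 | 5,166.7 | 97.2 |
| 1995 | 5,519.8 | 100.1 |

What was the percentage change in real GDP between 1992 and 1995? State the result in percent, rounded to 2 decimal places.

7.78%

Real GDP 1992 = 4630.2/0.905 = 5116.24.
Real GDP 1995 = 5519.8/1.001 = 5514.29.
Change = 5514.29/5116.24 − 1 = 0.0778.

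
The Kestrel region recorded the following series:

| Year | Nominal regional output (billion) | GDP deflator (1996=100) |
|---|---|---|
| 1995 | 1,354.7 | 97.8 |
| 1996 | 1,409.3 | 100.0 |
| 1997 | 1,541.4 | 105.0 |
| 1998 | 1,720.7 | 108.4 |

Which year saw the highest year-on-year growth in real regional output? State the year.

1998

1996: real = 1409.3/1.000 = 1409.30; growth vs 1995 (1385.17) = 1.74%.
1997: real = 1541.4/1.050 = 1468.00; growth vs 1996 (1409.30) = 4.17%.
1998: real = 1720.7/1.084 = 1587.36; growth vs 1997 (1468.00) = 8.13%.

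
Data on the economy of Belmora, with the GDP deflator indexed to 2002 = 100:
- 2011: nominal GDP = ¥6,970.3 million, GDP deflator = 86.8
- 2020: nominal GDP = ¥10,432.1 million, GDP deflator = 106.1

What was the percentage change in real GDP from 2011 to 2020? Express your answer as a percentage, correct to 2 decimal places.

Deflate each year: 2011 → 6970.3/0.868 = 8030.30; 2020 → 10432.1/1.061 = 9832.33.
So real GDP changed by 9832.33/8030.30 − 1 = 0.2244, i.e. 22.44%.

22.44%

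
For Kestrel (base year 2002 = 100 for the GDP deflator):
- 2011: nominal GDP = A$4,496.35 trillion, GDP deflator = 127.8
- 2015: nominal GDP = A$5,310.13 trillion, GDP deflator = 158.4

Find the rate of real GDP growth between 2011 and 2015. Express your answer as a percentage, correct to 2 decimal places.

Real GDP 2011 = 4496.35 / 1.278 = 3518.27.
Real GDP 2015 = 5310.13 / 1.584 = 3352.35.
Real growth = 3352.35 / 3518.27 − 1 = -0.0472.

-4.72%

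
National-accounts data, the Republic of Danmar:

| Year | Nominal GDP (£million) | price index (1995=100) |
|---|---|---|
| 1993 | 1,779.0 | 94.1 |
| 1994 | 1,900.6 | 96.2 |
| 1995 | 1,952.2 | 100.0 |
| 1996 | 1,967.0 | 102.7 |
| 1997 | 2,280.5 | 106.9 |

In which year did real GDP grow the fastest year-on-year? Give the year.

1994: real = 1900.6/0.962 = 1975.68; growth vs 1993 (1890.54) = 4.50%.
1995: real = 1952.2/1.000 = 1952.20; growth vs 1994 (1975.68) = -1.19%.
1996: real = 1967.0/1.027 = 1915.29; growth vs 1995 (1952.20) = -1.89%.
1997: real = 2280.5/1.069 = 2133.30; growth vs 1996 (1915.29) = 11.38%.

1997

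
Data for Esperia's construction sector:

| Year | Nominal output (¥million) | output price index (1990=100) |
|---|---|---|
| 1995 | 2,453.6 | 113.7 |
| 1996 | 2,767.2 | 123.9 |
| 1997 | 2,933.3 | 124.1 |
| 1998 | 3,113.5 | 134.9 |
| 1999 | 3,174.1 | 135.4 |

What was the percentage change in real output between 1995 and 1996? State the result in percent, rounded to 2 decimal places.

Real output 1995 = 2453.6/1.137 = 2157.96.
Real output 1996 = 2767.2/1.239 = 2233.41.
Change = 2233.41/2157.96 − 1 = 0.0350.

3.50%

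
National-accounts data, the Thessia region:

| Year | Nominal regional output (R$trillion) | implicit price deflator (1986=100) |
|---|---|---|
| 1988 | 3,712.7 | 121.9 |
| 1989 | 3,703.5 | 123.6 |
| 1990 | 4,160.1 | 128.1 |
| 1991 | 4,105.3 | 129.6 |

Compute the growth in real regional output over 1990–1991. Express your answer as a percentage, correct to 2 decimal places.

-2.46%

Real regional output 1990 = 4160.1/1.281 = 3247.54.
Real regional output 1991 = 4105.3/1.296 = 3167.67.
Change = 3167.67/3247.54 − 1 = -0.0246.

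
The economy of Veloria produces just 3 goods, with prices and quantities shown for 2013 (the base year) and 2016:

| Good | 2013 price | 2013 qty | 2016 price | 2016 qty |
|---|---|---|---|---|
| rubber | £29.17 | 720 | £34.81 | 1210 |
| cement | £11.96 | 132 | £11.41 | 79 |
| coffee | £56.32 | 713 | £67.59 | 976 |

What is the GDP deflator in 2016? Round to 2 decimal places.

119.49

Nominal GDP 2016 = 34.81·1210 + 11.41·79 + 67.59·976 = 108989.33.
Real GDP 2016 (at 2013 prices) = 29.17·1210 + 11.96·79 + 56.32·976 = 91208.86.
Deflator = Nominal/Real × 100 = 108989.33/91208.86 × 100 = 119.494.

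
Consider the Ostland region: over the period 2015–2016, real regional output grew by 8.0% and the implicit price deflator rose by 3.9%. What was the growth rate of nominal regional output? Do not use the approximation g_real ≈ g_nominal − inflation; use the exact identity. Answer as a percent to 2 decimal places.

12.21%

(1 + g_nom) = (1 + g_real)(1 + π) = 1.0800 × 1.0390 = 1.12212.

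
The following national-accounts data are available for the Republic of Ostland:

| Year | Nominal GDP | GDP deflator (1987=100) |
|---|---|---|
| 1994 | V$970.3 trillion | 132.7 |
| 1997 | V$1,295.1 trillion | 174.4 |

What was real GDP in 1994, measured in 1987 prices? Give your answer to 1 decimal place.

Real GDP = Nominal / (GDP deflator/100) = 970.3 / 1.327 = 731.20.

V$731.2 trillion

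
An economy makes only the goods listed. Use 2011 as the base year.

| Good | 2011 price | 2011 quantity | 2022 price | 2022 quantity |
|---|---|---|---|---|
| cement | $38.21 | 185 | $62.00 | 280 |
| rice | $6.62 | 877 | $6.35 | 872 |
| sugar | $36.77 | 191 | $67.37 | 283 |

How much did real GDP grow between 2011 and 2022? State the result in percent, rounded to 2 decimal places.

Real GDP 2011 = Nominal GDP 2011 = 38.21·185 + 6.62·877 + 36.77·191 = 19897.66.
Real GDP 2022 (at 2011 prices) = 38.21·280 + 6.62·872 + 36.77·283 = 26877.35.
Real growth = 26877.35/19897.66 − 1 = 0.3508.

35.08%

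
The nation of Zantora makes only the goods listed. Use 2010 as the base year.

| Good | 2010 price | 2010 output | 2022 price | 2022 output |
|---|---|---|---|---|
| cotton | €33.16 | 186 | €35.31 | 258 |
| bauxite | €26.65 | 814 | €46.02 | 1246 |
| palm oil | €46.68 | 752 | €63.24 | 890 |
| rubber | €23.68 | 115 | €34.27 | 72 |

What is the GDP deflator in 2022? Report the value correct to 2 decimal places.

Nominal GDP 2022 = 35.31·258 + 46.02·1246 + 63.24·890 + 34.27·72 = 125201.94.
Real GDP 2022 (at 2010 prices) = 33.16·258 + 26.65·1246 + 46.68·890 + 23.68·72 = 85011.34.
Deflator = Nominal/Real × 100 = 125201.94/85011.34 × 100 = 147.277.

147.28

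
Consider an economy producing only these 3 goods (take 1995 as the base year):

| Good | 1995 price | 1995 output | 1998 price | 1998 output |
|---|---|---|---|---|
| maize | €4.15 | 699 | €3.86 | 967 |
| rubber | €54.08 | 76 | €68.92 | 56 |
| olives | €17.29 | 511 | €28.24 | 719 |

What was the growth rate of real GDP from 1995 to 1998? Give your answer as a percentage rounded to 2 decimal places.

22.89%

Real GDP 1995 = Nominal GDP 1995 = 4.15·699 + 54.08·76 + 17.29·511 = 15846.12.
Real GDP 1998 (at 1995 prices) = 4.15·967 + 54.08·56 + 17.29·719 = 19473.04.
Real growth = 19473.04/15846.12 − 1 = 0.2289.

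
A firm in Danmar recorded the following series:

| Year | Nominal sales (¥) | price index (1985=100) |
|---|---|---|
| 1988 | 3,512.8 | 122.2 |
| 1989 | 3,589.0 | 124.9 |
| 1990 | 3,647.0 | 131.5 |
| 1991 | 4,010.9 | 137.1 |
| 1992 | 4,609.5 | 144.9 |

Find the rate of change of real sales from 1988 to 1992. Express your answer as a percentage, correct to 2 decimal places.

Real sales 1988 = 3512.8/1.222 = 2874.63.
Real sales 1992 = 4609.5/1.449 = 3181.16.
Change = 3181.16/2874.63 − 1 = 0.1066.

10.66%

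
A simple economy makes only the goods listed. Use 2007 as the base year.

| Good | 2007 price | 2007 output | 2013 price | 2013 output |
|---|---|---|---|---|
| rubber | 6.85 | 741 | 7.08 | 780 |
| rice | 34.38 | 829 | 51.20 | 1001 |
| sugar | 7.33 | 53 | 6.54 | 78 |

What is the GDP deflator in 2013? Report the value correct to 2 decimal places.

Nominal GDP 2013 = 7.08·780 + 51.20·1001 + 6.54·78 = 57283.72.
Real GDP 2013 (at 2007 prices) = 6.85·780 + 34.38·1001 + 7.33·78 = 40329.12.
Deflator = Nominal/Real × 100 = 57283.72/40329.12 × 100 = 142.041.

142.04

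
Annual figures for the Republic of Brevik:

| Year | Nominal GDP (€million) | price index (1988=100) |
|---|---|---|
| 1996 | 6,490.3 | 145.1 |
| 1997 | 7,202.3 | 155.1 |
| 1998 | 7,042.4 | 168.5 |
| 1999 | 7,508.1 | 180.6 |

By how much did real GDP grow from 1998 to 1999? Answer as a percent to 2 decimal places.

-0.53%

Real GDP 1998 = 7042.4/1.685 = 4179.47.
Real GDP 1999 = 7508.1/1.806 = 4157.31.
Change = 4157.31/4179.47 − 1 = -0.0053.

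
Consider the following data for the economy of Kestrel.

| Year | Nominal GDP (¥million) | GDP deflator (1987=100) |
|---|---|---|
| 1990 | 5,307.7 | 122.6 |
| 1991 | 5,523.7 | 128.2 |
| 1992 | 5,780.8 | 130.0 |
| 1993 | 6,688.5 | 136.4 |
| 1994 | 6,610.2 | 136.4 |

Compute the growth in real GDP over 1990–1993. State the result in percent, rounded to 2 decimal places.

Real GDP 1990 = 5307.7/1.226 = 4329.28.
Real GDP 1993 = 6688.5/1.364 = 4903.59.
Change = 4903.59/4329.28 − 1 = 0.1327.

13.27%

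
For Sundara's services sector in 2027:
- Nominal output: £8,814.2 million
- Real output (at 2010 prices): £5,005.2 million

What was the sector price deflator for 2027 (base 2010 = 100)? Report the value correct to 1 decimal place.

sector price deflator = (Nominal / Real) × 100 = 8814.2 / 5005.2 × 100 = 176.10.

176.1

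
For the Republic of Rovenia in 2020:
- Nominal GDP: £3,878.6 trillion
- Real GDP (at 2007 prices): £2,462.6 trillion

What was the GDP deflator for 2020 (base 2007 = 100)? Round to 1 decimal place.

GDP deflator = (Nominal / Real) × 100 = 3878.6 / 2462.6 × 100 = 157.50.

157.5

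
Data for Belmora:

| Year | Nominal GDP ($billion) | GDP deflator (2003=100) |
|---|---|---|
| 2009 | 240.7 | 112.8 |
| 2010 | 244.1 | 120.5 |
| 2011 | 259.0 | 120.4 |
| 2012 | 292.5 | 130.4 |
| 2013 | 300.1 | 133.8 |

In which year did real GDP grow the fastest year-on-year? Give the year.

2011

2010: real = 244.1/1.205 = 202.57; growth vs 2009 (213.39) = -5.07%.
2011: real = 259.0/1.204 = 215.12; growth vs 2010 (202.57) = 6.20%.
2012: real = 292.5/1.304 = 224.31; growth vs 2011 (215.12) = 4.27%.
2013: real = 300.1/1.338 = 224.29; growth vs 2012 (224.31) = -0.01%.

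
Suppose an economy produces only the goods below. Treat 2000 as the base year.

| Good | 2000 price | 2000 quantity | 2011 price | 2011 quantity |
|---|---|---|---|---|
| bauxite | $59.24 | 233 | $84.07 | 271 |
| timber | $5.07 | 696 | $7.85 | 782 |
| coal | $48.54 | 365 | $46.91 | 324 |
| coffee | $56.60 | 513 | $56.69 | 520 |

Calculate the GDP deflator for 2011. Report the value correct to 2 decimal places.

112.92

Nominal GDP 2011 = 84.07·271 + 7.85·782 + 46.91·324 + 56.69·520 = 73599.31.
Real GDP 2011 (at 2000 prices) = 59.24·271 + 5.07·782 + 48.54·324 + 56.60·520 = 65177.74.
Deflator = Nominal/Real × 100 = 73599.31/65177.74 × 100 = 112.921.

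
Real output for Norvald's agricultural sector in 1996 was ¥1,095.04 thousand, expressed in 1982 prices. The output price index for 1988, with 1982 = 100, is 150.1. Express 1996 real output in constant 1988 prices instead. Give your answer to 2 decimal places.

Real output in 1988 prices = Real output in 1982 prices × (P_1988/P_1982) = 1095.04 × 1.501 = 1643.66.

¥1,643.66 thousand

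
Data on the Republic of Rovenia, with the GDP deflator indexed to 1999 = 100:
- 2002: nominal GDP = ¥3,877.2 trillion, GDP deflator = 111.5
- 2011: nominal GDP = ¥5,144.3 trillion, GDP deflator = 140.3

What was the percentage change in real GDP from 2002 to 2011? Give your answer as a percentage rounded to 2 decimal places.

Real GDP 2002 = 3877.2 / 1.115 = 3477.31.
Real GDP 2011 = 5144.3 / 1.403 = 3666.64.
Real growth = 3666.64 / 3477.31 − 1 = 0.0544.

5.44%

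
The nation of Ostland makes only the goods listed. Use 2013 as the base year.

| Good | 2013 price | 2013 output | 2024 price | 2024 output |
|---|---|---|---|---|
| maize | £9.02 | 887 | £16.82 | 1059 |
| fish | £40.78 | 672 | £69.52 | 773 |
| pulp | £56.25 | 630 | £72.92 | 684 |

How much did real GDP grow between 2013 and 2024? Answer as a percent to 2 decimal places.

12.29%

Real GDP 2013 = Nominal GDP 2013 = 9.02·887 + 40.78·672 + 56.25·630 = 70842.40.
Real GDP 2024 (at 2013 prices) = 9.02·1059 + 40.78·773 + 56.25·684 = 79550.12.
Real growth = 79550.12/70842.40 − 1 = 0.1229.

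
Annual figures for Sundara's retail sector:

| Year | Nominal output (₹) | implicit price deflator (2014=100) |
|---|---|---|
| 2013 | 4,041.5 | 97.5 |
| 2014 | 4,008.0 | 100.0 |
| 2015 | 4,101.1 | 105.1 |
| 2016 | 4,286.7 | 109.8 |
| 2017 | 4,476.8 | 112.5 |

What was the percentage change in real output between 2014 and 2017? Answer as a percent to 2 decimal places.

Real output 2014 = 4008.0/1.000 = 4008.00.
Real output 2017 = 4476.8/1.125 = 3979.38.
Change = 3979.38/4008.00 − 1 = -0.0071.

-0.71%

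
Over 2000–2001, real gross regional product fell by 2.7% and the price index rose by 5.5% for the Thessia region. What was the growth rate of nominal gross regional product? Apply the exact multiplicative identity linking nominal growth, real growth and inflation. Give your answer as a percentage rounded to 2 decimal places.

2.65%

(1 + g_nom) = (1 + g_real)(1 + π) = 0.9730 × 1.0550 = 1.02652.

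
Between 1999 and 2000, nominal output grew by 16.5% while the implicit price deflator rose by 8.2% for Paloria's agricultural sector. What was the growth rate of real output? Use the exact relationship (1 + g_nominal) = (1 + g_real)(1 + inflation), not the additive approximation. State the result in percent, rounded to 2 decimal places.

(1 + g_nom) = (1 + g_real)(1 + π), so g_real = 1.1650 / 1.0820 − 1 = 0.07671.

7.67%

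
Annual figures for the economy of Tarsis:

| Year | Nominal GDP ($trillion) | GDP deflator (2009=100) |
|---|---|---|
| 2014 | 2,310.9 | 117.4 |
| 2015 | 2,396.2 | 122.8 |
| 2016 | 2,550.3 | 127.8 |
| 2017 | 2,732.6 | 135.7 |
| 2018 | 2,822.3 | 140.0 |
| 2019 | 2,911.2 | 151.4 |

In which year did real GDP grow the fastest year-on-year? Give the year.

2016

2015: real = 2396.2/1.228 = 1951.30; growth vs 2014 (1968.40) = -0.87%.
2016: real = 2550.3/1.278 = 1995.54; growth vs 2015 (1951.30) = 2.27%.
2017: real = 2732.6/1.357 = 2013.71; growth vs 2016 (1995.54) = 0.91%.
2018: real = 2822.3/1.400 = 2015.93; growth vs 2017 (2013.71) = 0.11%.
2019: real = 2911.2/1.514 = 1922.85; growth vs 2018 (2015.93) = -4.62%.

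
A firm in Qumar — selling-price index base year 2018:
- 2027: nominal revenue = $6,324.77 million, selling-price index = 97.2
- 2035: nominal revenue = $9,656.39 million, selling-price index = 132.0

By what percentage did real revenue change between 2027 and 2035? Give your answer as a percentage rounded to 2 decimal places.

Deflate each year: 2027 → 6324.77/0.972 = 6506.97; 2035 → 9656.39/1.320 = 7315.45.
So real revenue changed by 7315.45/6506.97 − 1 = 0.1242, i.e. 12.42%.

12.42%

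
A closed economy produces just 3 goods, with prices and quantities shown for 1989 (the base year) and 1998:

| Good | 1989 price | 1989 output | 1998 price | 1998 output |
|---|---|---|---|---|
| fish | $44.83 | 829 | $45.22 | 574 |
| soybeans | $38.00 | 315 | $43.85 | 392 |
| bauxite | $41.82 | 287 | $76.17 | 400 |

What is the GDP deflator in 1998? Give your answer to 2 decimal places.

128.34

Nominal GDP 1998 = 45.22·574 + 43.85·392 + 76.17·400 = 73613.48.
Real GDP 1998 (at 1989 prices) = 44.83·574 + 38.00·392 + 41.82·400 = 57356.42.
Deflator = Nominal/Real × 100 = 73613.48/57356.42 × 100 = 128.344.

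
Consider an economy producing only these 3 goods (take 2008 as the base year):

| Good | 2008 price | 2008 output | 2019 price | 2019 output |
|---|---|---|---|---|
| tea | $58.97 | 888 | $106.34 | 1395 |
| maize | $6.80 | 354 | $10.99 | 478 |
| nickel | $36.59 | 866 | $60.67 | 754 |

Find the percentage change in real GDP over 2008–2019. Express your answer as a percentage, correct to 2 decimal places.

30.82%

Real GDP 2008 = Nominal GDP 2008 = 58.97·888 + 6.80·354 + 36.59·866 = 86459.50.
Real GDP 2019 (at 2008 prices) = 58.97·1395 + 6.80·478 + 36.59·754 = 113102.41.
Real growth = 113102.41/86459.50 − 1 = 0.3082.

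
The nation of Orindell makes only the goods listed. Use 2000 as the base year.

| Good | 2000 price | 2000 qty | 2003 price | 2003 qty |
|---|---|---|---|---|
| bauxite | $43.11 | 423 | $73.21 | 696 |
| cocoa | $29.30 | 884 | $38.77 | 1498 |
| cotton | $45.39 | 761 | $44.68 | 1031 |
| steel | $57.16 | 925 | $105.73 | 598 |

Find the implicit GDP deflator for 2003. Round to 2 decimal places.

140.97

Nominal GDP 2003 = 73.21·696 + 38.77·1498 + 44.68·1031 + 105.73·598 = 218323.24.
Real GDP 2003 (at 2000 prices) = 43.11·696 + 29.30·1498 + 45.39·1031 + 57.16·598 = 154874.73.
Deflator = Nominal/Real × 100 = 218323.24/154874.73 × 100 = 140.968.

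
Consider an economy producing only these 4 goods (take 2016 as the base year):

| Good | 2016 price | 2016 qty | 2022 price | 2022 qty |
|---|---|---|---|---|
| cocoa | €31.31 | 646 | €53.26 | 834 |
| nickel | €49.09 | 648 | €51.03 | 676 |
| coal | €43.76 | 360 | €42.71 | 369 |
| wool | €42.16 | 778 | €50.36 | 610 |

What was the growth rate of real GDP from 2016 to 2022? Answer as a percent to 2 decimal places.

Real GDP 2016 = Nominal GDP 2016 = 31.31·646 + 49.09·648 + 43.76·360 + 42.16·778 = 100590.66.
Real GDP 2022 (at 2016 prices) = 31.31·834 + 49.09·676 + 43.76·369 + 42.16·610 = 101162.42.
Real growth = 101162.42/100590.66 − 1 = 0.0057.

0.57%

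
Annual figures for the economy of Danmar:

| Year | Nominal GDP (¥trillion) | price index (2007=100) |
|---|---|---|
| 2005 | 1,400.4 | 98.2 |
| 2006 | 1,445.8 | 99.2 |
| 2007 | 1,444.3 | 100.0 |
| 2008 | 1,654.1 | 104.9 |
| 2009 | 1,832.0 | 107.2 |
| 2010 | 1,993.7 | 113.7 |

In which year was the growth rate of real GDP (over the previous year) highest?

2006: real = 1445.8/0.992 = 1457.46; growth vs 2005 (1426.07) = 2.20%.
2007: real = 1444.3/1.000 = 1444.30; growth vs 2006 (1457.46) = -0.90%.
2008: real = 1654.1/1.049 = 1576.84; growth vs 2007 (1444.30) = 9.18%.
2009: real = 1832.0/1.072 = 1708.96; growth vs 2008 (1576.84) = 8.38%.
2010: real = 1993.7/1.137 = 1753.47; growth vs 2009 (1708.96) = 2.60%.

2008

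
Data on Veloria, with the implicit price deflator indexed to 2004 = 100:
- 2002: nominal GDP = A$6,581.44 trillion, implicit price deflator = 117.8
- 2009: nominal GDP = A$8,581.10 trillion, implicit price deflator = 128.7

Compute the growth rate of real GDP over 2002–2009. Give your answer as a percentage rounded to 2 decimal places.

Deflate each year: 2002 → 6581.44/1.178 = 5586.96; 2009 → 8581.10/1.287 = 6667.52.
So real GDP changed by 6667.52/5586.96 − 1 = 0.1934, i.e. 19.34%.

19.34%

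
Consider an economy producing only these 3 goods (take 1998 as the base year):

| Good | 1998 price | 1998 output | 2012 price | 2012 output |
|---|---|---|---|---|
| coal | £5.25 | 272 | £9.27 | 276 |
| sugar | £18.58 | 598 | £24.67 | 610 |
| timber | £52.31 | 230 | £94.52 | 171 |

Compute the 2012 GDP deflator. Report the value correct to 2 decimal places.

155.42

Nominal GDP 2012 = 9.27·276 + 24.67·610 + 94.52·171 = 33770.14.
Real GDP 2012 (at 1998 prices) = 5.25·276 + 18.58·610 + 52.31·171 = 21727.81.
Deflator = Nominal/Real × 100 = 33770.14/21727.81 × 100 = 155.424.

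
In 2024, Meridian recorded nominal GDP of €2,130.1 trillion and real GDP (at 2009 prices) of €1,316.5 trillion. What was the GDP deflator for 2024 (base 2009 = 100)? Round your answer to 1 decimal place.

GDP deflator = (Nominal / Real) × 100 = 2130.1 / 1316.5 × 100 = 161.80.

161.8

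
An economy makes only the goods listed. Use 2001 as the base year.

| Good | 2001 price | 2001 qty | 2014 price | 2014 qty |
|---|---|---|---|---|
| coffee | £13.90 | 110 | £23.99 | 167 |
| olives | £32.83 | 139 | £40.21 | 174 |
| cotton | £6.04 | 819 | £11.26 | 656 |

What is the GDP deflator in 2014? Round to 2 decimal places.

Nominal GDP 2014 = 23.99·167 + 40.21·174 + 11.26·656 = 18389.43.
Real GDP 2014 (at 2001 prices) = 13.90·167 + 32.83·174 + 6.04·656 = 11995.96.
Deflator = Nominal/Real × 100 = 18389.43/11995.96 × 100 = 153.297.

153.30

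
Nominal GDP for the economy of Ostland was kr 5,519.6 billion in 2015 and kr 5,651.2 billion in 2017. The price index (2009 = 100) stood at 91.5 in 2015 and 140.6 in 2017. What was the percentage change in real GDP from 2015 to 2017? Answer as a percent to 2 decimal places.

-33.37%

Real GDP 2015 = 5519.6 / 0.915 = 6032.35.
Real GDP 2017 = 5651.2 / 1.406 = 4019.35.
Real growth = 4019.35 / 6032.35 − 1 = -0.3337.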